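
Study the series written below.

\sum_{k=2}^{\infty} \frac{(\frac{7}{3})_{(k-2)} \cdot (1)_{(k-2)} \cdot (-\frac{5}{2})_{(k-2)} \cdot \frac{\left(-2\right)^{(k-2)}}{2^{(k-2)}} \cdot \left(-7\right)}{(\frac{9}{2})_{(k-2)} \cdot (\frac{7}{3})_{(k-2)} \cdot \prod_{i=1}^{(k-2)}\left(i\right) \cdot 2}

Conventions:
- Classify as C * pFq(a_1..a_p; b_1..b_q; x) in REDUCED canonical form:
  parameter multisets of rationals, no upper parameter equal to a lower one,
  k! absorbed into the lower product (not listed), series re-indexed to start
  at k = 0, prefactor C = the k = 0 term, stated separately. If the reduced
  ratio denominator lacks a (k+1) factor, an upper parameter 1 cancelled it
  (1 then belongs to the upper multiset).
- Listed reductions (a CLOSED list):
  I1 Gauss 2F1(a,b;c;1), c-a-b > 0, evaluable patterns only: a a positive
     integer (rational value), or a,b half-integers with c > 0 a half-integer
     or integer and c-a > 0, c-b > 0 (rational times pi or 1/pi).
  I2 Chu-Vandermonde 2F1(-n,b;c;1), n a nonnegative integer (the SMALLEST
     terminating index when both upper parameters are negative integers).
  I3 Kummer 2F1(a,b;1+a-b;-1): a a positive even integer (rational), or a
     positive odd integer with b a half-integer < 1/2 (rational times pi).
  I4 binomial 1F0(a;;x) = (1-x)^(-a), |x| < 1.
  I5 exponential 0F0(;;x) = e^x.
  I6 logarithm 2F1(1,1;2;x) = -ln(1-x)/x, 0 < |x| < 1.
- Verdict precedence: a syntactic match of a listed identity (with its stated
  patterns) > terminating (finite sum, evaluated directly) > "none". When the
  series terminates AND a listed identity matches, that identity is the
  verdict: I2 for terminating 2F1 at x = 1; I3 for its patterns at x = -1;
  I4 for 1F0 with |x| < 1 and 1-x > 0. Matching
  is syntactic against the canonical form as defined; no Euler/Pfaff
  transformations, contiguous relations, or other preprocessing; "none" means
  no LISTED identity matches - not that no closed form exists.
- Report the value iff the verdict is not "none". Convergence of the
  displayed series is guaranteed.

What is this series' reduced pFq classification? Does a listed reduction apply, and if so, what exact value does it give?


Reduced: x = -1, 2F1, upper = {-\frac{5}{2}, 1}, lower = {\frac{9}{2}}, C = -\frac{7}{2}. Verdict at x = -1: Kummer (I3) matches (x = -1; c = \frac{9}{2} equals 1+a-b for upper {-\frac{5}{2}, 1}: listed pattern). Hence: \left(-\frac{245}{128}\right) \cdot \pi.

Key observation: x = -1 and the parameter 7/3 appears in both the upper and lower lists and cancels.
Adjacent-term ratio: r(k) = -1 * (k-\frac{5}{2}) (k+1) / [(k+\frac{9}{2}) (k+1)] - poly over poly, x = -1 from leading terms; C = -\frac{7}{2} at k = 0.


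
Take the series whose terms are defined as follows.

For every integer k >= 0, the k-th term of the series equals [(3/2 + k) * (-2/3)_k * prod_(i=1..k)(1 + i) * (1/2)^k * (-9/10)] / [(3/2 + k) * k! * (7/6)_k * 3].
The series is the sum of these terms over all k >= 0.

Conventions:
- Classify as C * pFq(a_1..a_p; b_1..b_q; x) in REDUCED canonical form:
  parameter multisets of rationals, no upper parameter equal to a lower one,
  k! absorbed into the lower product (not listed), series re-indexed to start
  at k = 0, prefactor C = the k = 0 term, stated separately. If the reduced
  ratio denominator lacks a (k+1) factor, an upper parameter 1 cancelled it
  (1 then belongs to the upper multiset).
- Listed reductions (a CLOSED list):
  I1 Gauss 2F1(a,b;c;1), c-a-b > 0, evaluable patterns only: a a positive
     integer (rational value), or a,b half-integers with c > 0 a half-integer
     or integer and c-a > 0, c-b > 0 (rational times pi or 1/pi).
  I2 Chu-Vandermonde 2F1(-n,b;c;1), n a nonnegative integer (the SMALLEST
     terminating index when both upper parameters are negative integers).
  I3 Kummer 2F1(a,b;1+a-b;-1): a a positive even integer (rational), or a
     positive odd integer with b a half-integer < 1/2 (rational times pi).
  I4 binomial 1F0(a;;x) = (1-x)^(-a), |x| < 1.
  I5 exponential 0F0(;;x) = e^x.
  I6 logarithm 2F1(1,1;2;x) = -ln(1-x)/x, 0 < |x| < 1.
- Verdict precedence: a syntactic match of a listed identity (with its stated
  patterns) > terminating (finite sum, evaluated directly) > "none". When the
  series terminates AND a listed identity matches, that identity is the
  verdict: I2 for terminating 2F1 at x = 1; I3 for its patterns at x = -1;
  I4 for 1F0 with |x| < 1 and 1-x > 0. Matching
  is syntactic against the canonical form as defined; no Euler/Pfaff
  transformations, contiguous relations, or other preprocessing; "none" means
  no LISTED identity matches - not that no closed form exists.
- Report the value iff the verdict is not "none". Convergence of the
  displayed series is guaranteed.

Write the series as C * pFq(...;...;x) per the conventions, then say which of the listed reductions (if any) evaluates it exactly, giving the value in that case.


At argument 1/2: a 2F1 with upper {-2/3, 2}, lower {7/6}, scaled by C = -3/10. Verdict: none. No listed pattern accepts 2F1(-2/3, 2; 7/6; 1/2).

Structural cue: x = (1/2) and the constant factors (C = -3/10, x = 1/2) combine into one prefactor.
Adjacent-term ratio: r(k) = (1/2) * (k-2/3) (k+2) / [(k+7/6) (k+1)] - rational; roots negated = parameters, x = (1/2), C = -3/10.


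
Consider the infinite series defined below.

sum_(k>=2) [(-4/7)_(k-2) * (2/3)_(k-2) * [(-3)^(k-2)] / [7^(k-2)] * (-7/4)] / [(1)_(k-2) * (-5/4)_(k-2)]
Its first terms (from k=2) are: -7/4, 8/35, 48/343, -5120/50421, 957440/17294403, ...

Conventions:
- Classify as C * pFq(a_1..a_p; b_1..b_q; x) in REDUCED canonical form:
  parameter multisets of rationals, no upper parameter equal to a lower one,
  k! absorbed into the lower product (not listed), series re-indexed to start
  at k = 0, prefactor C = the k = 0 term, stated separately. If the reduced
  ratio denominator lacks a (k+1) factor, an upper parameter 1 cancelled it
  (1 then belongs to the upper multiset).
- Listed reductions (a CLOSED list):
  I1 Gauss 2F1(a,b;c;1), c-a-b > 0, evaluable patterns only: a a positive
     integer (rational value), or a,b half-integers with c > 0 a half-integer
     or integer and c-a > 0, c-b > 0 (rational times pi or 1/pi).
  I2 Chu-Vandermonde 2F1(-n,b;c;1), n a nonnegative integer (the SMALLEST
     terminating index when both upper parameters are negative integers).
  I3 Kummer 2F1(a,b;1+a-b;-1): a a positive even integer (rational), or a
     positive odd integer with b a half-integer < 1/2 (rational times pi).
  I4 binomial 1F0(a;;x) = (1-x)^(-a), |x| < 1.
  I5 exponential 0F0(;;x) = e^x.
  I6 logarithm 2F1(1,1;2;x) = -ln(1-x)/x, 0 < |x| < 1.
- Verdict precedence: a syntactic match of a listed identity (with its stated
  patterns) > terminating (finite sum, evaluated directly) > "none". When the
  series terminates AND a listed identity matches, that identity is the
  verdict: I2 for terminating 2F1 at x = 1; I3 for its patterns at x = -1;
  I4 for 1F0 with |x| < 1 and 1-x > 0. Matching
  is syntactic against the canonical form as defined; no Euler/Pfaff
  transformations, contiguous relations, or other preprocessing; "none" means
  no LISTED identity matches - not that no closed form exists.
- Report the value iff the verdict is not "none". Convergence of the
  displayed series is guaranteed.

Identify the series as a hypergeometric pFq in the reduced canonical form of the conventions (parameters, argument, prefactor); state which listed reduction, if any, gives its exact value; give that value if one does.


With C = -7/4: the canonical form is 2F1(-4/7, 2/3; -5/4; -3/7). Verdict: none here - no I1-I6 shape fits x = -3/7 with lower {-5/4}.

First insight: t_0 = -7/4 here, and (1)_k (prefactor -7/4) is k! itself.
Term ratio: r(k) = (-3/7) * (k-4/7) (k+2/3) / [(k-5/4) (k+1)] - rational in k, leading ratio (-3/7); with t_0 = -7/4, classification follows.


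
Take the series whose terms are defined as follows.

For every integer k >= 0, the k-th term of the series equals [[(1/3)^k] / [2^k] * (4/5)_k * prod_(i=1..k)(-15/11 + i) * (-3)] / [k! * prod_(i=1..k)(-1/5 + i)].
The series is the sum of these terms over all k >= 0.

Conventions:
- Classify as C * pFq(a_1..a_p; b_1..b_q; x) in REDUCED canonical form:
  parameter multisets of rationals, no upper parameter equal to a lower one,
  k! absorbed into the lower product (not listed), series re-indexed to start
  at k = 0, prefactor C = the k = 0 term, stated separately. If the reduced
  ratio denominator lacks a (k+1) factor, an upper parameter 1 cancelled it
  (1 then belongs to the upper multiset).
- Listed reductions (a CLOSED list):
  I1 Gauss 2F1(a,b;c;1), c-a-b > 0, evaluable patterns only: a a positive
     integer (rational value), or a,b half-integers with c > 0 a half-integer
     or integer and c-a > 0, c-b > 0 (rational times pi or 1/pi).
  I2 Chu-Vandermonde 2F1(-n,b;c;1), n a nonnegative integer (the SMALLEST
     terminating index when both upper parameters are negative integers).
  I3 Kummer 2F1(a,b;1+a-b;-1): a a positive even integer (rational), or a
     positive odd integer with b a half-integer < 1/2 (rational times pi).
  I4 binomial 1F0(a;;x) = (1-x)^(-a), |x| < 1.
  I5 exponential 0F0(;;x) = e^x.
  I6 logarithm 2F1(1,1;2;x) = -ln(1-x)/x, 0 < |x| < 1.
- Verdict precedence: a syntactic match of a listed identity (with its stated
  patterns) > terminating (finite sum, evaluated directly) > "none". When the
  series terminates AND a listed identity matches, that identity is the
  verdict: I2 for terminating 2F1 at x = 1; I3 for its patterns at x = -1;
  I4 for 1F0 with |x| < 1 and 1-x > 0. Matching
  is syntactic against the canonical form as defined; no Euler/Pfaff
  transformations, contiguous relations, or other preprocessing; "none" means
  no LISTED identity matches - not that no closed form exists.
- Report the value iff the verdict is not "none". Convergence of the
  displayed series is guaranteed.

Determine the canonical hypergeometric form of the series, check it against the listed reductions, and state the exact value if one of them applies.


Key observation: t_0 = -3 here, and the two k-th powers (C = -3, x = 1/6) combine into one argument.
Consecutive-term ratio: r(k) = (1/6) * (k-4/11) / [(k+1)] - rational; roots negated = parameters, x = (1/6), C = -3.

This is -3 * 1F0(-4/11; -; 1/6) in reduced canonical form. Verdict at x = 1/6: the I4 binomial reduction matches (the 1F0 binomial series: exponent 4/11, x = 1/6). Exact value: (-3) * (5/6)^(4/11).


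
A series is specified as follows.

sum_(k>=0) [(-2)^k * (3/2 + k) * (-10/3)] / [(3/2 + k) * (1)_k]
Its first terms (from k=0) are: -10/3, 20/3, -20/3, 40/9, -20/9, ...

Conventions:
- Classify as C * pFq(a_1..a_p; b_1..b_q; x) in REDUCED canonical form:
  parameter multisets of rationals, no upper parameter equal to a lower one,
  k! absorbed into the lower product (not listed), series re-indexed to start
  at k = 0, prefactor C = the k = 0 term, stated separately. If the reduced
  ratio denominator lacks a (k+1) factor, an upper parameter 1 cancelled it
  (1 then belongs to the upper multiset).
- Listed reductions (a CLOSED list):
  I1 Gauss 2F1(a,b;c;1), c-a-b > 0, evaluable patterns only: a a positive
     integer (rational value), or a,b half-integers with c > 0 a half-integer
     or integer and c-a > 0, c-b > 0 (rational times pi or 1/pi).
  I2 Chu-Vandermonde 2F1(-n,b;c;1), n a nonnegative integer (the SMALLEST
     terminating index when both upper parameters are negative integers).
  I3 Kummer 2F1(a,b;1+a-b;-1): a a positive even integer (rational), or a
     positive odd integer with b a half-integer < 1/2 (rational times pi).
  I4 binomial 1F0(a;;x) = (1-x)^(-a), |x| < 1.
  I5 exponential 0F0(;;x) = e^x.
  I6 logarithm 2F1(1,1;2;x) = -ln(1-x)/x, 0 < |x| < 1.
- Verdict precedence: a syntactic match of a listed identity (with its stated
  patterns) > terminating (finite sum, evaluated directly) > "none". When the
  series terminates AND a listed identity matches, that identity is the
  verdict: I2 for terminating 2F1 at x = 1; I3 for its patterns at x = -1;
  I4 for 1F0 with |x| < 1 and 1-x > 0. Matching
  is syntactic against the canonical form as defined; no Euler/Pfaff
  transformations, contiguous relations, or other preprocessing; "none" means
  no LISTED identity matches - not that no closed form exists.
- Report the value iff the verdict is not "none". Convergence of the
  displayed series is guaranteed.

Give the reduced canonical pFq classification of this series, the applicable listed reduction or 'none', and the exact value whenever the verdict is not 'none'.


Structural cue: from the first term -10/3: (1)_k (C = -10/3) is k! itself.
Term ratio: r(k) = (-2) * 1 / [(k+1)] ; factor over Q: parameters, x = (-2), and C = -10/3.

x = -2 here; the reduced form reads 0F0, upper {-}, lower {-}, C = -10/3. Verdict (x = -2): the exponential series (I5) applies (the 0F0 exponential series at x = -2). Sum: (-10/3) * e^(-2).


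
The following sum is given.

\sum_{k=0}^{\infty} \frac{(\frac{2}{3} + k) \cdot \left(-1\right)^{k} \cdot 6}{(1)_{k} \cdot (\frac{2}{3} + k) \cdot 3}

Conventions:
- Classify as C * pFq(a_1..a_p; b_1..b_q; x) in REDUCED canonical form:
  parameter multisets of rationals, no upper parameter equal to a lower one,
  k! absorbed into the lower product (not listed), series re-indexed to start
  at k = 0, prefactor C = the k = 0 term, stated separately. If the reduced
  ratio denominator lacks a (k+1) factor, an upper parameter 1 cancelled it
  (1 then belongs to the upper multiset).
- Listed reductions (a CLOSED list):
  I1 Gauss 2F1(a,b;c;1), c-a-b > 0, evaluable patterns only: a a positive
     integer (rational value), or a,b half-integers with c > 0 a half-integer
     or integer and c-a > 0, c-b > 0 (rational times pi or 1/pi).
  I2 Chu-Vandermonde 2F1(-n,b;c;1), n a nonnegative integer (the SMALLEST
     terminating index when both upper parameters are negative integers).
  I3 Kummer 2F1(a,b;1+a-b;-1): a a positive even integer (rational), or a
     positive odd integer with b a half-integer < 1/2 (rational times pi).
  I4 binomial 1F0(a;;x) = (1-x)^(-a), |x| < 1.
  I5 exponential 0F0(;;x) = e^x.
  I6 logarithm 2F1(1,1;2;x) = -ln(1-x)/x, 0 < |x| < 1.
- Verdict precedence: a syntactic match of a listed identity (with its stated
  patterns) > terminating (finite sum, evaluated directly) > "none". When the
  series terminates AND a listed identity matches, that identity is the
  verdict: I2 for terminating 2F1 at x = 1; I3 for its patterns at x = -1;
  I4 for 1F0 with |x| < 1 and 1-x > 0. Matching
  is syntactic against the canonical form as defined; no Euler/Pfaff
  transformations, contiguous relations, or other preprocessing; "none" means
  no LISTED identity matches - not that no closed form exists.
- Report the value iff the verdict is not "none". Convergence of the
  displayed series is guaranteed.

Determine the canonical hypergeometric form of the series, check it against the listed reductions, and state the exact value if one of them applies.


The series (x = -1) is 0F0: upper {-}, lower {-}, prefactor 2. Verdict at x = -1: exponential (I5) matches (the 0F0 exponential series at x = -1). Value: 2 \cdot e^{-1}.

First insight: with t_0 = 2, the constant factors (C = 2, x = -1) combine into one prefactor.
Adjacent-term ratio: r(k) = -1 * 1 / [(k+1)] - rational in k. x = -1; t_0 = 2; negate the roots.


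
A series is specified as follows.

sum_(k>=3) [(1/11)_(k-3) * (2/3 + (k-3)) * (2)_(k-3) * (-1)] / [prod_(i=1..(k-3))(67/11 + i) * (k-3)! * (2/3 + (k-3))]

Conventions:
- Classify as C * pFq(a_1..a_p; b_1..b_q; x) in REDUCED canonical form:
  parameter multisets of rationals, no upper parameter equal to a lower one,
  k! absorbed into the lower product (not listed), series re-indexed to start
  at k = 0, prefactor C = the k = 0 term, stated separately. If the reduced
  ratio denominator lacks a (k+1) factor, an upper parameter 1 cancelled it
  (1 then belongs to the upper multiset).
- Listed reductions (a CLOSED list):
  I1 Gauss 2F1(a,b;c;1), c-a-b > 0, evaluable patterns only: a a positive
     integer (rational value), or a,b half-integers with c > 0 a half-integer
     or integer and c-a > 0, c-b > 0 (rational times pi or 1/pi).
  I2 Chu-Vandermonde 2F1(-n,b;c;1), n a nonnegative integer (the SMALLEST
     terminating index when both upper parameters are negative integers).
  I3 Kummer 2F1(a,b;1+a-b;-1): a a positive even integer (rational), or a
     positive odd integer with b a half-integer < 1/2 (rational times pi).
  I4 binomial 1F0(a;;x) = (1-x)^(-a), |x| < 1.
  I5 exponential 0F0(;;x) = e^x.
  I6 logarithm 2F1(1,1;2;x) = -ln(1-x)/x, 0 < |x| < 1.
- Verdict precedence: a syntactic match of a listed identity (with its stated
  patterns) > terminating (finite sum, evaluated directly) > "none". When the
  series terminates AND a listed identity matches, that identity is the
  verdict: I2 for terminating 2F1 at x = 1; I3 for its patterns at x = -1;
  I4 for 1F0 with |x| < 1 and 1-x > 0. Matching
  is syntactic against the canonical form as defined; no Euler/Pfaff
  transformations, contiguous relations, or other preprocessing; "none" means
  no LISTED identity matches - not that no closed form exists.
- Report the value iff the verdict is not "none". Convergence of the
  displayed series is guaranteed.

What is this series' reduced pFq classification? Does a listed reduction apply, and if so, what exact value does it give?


This is -1 * 2F1(1/11, 2; 78/11; 1) in reduced canonical form. Verdict: the Gauss summation I1 matches (x = 1: the Gamma ratio telescopes since c-a-b = 5 > 0 and a = 2 in Z>0). Sum: -1876/1815.

Key step: t_0 being -1, the lower running product (prefactor -1) is a rising factorial.
Term ratio: r(k) = 1 * (k+1/11) (k+2) / [(k+78/11) (k+1)] - poly over poly, x = 1 from leading terms; C = -1 at k = 0.


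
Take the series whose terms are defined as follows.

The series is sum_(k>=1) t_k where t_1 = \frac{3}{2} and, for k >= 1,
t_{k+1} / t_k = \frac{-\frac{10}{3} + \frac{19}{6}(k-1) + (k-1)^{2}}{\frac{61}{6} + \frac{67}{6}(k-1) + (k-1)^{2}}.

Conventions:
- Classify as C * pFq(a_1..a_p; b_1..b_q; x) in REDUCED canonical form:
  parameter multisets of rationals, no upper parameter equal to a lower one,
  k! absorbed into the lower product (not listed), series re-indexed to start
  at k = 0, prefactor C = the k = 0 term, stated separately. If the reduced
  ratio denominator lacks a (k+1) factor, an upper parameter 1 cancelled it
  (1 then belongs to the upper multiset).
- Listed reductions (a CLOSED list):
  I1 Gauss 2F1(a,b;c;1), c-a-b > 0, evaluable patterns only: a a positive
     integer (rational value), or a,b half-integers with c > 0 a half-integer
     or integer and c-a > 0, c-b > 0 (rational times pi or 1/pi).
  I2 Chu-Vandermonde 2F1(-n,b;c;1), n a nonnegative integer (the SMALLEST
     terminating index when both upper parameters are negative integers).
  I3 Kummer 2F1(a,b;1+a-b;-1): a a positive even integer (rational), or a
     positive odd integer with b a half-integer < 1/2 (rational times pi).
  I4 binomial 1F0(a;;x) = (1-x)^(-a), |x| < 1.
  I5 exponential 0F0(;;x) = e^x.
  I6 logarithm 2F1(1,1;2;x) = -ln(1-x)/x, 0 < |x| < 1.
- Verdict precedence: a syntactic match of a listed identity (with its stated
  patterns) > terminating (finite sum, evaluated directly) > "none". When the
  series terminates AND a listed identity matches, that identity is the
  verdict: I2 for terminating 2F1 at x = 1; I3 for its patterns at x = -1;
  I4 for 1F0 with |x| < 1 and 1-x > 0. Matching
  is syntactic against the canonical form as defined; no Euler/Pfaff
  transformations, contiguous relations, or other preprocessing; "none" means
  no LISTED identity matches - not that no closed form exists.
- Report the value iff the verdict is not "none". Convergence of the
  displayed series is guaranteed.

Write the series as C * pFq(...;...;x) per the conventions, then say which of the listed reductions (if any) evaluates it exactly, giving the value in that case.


This is \frac{3}{2} * 2F1(-\frac{5}{6}, 4; \frac{61}{6}; 1) in reduced canonical form. Verdict: Gauss's theorem (I1) applies (x = 1: the Gamma ratio telescopes since c-a-b = 7 > 0 and a = 4 in Z>0). Hence: \frac{122507}{124416}.

First insight: x = 1 and the expanded ratio factors over Q; C = 3/2, x = 1, roots give parameters.
Adjacent-term ratio: r(k) = 1 * (k-\frac{5}{6}) (k+4) / [(k+\frac{61}{6}) (k+1)] - rational in k. x = 1; t_0 = \frac{3}{2}; negate the roots.


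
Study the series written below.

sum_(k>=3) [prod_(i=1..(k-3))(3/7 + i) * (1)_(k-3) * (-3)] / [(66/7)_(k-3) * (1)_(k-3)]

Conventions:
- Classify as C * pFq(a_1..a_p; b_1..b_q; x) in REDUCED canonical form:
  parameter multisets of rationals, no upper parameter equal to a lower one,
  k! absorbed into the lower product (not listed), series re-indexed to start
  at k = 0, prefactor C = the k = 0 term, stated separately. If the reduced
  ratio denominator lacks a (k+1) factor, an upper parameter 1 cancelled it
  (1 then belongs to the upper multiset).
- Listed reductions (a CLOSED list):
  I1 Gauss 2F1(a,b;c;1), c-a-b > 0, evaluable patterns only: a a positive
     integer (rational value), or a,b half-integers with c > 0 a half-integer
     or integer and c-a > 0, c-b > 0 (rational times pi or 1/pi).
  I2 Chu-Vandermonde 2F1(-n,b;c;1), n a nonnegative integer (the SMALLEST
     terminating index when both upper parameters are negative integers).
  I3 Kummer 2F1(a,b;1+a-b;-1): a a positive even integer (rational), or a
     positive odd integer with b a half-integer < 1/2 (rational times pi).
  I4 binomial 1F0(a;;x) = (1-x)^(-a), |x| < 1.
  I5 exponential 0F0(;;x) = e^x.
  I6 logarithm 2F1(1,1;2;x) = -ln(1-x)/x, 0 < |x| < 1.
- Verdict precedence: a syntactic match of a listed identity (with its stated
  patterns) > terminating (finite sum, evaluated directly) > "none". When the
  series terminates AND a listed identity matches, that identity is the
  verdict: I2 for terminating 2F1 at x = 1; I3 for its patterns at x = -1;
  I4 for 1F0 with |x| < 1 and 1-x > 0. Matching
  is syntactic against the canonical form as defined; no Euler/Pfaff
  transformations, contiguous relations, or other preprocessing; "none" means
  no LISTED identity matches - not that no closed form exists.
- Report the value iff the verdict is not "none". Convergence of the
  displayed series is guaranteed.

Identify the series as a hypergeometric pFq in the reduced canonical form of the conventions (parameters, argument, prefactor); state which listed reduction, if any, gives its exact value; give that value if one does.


The series (x = 1) is 2F1: upper {1, 10/7}, lower {66/7}, prefactor -3. Verdict: Gauss (I1, integer-parameter pattern) fires (x = 1: the Gamma ratio telescopes since c-a-b = 7 > 0 and a = 1 in Z>0). Its exact value is -177/49.

First insight: x = 1 and (1)_k (prefactor -3) is k! itself.
Step ratio: r(k) = 1 * (k+1) (k+10/7) / [(k+66/7) (k+1)] - rational in k. x = 1; t_0 = -3; negate the roots.


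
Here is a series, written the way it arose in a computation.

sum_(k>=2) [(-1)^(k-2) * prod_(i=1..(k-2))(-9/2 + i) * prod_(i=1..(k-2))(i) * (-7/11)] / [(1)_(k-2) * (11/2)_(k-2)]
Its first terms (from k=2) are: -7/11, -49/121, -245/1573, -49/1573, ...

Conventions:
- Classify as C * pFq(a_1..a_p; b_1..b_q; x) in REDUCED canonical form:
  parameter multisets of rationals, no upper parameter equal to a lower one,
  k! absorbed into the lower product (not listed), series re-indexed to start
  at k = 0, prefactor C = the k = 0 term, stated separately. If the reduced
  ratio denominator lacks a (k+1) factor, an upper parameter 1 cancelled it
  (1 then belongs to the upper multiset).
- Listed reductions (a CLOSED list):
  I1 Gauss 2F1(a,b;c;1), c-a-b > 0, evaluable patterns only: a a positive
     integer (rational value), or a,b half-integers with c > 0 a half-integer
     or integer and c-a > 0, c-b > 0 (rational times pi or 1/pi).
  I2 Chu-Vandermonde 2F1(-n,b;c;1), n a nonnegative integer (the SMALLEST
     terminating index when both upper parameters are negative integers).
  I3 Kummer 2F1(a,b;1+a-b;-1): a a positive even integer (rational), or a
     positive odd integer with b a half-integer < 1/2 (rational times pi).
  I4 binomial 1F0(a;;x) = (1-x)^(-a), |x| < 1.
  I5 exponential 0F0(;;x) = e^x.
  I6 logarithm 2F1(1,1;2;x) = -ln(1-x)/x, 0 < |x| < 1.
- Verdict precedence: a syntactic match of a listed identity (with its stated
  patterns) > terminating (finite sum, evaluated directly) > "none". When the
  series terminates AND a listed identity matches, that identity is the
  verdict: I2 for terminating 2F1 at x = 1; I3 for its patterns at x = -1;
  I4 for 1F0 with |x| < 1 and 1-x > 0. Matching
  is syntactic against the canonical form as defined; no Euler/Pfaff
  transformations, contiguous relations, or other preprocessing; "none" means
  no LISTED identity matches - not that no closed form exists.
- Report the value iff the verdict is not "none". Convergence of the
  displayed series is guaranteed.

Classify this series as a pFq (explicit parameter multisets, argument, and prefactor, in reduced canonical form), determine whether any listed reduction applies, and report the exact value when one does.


Key step: with t_0 = -7/11, the running product (C = -7/11) telescopes to a rising factorial.
Consecutive-term ratio: r(k) = (-1) * (k-7/2) (k+1) / [(k+11/2) (k+1)] ; factor over Q: parameters, x = (-1), and C = -7/11.

Prefactor -7/11, argument -1: 2F1 with upper {-7/2, 1} over lower {11/2}. Verdict: this is the Kummer evaluation I3 (x = -1; c = 11/2 equals 1+a-b for upper {-7/2, 1}: listed pattern). Exact value: (-2205/5632) * pi.


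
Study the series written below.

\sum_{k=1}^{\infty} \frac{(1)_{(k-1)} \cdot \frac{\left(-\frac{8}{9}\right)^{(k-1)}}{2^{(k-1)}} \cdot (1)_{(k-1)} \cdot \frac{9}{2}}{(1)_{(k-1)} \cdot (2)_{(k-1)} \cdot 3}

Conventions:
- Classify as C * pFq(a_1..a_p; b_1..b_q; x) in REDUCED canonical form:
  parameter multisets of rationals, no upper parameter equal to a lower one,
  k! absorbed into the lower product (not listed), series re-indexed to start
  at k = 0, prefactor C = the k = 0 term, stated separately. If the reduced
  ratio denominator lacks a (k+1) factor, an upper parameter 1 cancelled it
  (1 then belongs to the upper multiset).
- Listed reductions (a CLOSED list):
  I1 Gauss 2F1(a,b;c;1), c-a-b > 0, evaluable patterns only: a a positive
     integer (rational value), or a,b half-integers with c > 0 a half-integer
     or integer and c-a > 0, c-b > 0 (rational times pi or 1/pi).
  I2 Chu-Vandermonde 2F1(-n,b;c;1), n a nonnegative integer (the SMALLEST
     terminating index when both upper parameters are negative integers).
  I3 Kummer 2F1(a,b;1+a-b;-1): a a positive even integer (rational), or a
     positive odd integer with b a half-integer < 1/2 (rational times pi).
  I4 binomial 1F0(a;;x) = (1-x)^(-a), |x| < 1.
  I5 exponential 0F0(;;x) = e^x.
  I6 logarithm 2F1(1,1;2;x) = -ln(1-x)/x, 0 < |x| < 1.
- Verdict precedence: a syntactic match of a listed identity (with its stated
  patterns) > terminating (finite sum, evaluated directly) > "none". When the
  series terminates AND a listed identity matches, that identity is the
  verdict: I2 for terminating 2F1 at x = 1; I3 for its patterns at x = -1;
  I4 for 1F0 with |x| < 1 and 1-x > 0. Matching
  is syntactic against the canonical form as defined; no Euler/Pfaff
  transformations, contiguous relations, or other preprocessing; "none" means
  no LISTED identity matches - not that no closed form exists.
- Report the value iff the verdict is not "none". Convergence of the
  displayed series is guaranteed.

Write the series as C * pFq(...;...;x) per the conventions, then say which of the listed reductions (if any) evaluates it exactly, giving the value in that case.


Key observation: t_0 = \frac{3}{2} here, and the constant factors (C = 3/2, x = -4/9) combine into one prefactor.
Consecutive-term ratio: r(k) = -\frac{4}{9} * (k+1) (k+1) / [(k+2) (k+1)] - rational in k. x = -\frac{4}{9}; t_0 = \frac{3}{2}; negate the roots.

At argument -\frac{4}{9}: a 2F1 with upper {1, 1}, lower {2}, scaled by C = \frac{3}{2}. Verdict (x = -\frac{4}{9}): the I6 logarithm reduction applies (the logarithm: parameters (1,1;2), x = -\frac{4}{9}). Sum: \frac{27}{8} \cdot \ln\left(\frac{13}{9}\right).


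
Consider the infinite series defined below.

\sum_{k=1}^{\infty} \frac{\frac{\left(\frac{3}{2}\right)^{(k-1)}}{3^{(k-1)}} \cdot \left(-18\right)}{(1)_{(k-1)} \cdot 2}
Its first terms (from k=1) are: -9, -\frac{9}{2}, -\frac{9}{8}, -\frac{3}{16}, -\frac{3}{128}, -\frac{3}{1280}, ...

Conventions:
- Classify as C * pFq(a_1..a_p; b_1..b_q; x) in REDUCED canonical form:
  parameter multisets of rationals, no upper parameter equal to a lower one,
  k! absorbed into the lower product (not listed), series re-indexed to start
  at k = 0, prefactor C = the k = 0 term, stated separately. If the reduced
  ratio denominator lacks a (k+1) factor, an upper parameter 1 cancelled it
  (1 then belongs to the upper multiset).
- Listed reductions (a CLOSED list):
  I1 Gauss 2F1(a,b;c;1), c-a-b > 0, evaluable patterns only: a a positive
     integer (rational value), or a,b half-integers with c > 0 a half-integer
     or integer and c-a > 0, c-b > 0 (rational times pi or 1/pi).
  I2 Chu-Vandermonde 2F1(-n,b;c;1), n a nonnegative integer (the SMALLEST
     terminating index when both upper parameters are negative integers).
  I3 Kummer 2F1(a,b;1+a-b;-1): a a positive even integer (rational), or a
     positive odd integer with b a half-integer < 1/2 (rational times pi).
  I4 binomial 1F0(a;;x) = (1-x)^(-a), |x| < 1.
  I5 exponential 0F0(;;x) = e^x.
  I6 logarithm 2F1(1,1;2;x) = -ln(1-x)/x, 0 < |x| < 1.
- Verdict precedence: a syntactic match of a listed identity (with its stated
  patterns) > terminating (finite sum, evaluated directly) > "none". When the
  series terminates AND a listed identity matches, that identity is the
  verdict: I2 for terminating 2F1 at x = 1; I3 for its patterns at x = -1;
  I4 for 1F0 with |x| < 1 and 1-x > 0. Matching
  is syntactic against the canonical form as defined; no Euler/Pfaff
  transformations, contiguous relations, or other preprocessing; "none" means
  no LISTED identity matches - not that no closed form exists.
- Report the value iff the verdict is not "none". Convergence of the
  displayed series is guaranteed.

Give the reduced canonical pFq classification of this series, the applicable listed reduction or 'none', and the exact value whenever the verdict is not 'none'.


Classification (C = -9): 0F0 with upper {-}, lower {-}, argument x = \frac{1}{2}. Verdict at x = \frac{1}{2}: exponential (I5) matches (the 0F0 exponential series at x = \frac{1}{2}). Exact value: \left(-9\right) \cdot e^{\frac{1}{2}}.

First insight: t_0 being -9, (1)_k (C = -9) is k! itself.
Ratio: r(k) = \frac{1}{2} * 1 / [(k+1)] ; factor over Q: parameters, x = \frac{1}{2}, and C = -9.


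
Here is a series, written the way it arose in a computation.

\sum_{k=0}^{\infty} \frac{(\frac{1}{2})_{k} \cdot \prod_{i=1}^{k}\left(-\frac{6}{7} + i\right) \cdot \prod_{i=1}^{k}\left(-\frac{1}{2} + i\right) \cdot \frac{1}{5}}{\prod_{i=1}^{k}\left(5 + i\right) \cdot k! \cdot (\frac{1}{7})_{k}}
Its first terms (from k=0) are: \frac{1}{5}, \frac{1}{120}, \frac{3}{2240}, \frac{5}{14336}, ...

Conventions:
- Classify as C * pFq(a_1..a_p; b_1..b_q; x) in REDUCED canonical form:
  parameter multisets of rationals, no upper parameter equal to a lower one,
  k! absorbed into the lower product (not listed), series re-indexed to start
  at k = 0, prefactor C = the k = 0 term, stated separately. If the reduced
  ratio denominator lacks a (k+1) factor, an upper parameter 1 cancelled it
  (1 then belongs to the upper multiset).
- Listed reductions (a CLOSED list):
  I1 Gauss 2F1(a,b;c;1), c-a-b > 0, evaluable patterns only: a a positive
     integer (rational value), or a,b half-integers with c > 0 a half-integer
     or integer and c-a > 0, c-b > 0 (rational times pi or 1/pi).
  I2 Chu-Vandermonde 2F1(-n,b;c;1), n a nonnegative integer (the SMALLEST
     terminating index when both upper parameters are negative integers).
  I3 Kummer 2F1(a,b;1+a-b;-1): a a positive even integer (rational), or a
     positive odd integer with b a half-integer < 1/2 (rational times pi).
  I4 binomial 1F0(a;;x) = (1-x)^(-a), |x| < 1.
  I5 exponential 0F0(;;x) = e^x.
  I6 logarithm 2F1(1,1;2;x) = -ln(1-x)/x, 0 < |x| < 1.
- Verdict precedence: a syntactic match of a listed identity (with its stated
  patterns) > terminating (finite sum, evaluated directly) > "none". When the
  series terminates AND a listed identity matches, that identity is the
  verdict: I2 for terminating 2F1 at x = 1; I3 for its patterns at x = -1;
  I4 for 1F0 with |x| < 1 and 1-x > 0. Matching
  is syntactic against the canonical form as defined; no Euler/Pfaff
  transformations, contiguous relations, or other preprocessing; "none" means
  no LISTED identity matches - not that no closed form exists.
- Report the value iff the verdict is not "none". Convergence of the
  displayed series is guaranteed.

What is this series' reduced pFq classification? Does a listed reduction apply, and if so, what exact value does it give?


With C = \frac{1}{5}: the canonical form is 2F1(\frac{1}{2}, \frac{1}{2}; 6; 1). Verdict: Gauss (I1, half-integer pattern) applies (x = 1; upper {\frac{1}{2}, \frac{1}{2}} half-integers, c = 6 in the evaluable pattern). Exact value: \frac{65536}{99225} / \pi.

First insight: with t_0 = \frac{1}{5}, the lower running product (C = 1/5) is a rising factorial.
Ratio: r(k) = 1 * (k+\frac{1}{2}) (k+\frac{1}{2}) / [(k+6) (k+1)] ; factor over Q: parameters, x = 1, and C = \frac{1}{5}.


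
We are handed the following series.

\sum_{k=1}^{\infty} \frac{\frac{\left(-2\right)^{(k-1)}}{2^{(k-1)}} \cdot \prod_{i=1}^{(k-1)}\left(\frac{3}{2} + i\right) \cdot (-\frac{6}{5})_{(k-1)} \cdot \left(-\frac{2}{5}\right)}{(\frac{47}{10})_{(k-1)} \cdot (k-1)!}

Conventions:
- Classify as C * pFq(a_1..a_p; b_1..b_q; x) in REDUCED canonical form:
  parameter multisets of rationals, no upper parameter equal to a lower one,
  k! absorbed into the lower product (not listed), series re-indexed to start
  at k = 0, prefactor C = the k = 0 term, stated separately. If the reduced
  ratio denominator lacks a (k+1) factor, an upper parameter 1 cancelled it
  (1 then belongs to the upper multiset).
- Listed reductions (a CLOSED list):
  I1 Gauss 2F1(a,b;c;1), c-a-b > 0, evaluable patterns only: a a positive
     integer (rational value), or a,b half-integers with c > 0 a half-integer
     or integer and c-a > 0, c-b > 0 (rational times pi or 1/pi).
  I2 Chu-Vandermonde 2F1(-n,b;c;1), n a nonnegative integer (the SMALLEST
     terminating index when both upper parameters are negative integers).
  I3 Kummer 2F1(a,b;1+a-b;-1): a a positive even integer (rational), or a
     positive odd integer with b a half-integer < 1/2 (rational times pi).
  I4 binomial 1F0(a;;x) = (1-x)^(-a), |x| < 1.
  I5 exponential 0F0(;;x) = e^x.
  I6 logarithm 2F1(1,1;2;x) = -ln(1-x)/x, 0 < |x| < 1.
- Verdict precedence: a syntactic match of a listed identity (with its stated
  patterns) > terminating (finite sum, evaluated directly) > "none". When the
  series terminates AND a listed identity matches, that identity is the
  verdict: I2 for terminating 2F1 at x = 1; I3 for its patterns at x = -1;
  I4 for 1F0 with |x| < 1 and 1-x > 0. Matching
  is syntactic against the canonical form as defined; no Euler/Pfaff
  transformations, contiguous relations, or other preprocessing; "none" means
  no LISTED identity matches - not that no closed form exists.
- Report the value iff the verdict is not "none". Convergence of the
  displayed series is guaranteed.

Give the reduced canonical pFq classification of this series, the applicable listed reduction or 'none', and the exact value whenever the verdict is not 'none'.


Key observation: with t_0 = -\frac{2}{5}, the two k-th powers (prefactor -2/5) combine into one argument.
Ratio: r(k) = -1 * (k-\frac{6}{5}) (k+\frac{5}{2}) / [(k+\frac{47}{10}) (k+1)] - poly over poly, x = -1 from leading terms; C = -\frac{2}{5} at k = 0.

With C = -\frac{2}{5}: the canonical form is 2F1(-\frac{6}{5}, \frac{5}{2}; \frac{47}{10}; -1). Verdict: none (x = -1): each listed identity misses the multisets {-\frac{6}{5}, \frac{5}{2}} ; {\frac{47}{10}}.


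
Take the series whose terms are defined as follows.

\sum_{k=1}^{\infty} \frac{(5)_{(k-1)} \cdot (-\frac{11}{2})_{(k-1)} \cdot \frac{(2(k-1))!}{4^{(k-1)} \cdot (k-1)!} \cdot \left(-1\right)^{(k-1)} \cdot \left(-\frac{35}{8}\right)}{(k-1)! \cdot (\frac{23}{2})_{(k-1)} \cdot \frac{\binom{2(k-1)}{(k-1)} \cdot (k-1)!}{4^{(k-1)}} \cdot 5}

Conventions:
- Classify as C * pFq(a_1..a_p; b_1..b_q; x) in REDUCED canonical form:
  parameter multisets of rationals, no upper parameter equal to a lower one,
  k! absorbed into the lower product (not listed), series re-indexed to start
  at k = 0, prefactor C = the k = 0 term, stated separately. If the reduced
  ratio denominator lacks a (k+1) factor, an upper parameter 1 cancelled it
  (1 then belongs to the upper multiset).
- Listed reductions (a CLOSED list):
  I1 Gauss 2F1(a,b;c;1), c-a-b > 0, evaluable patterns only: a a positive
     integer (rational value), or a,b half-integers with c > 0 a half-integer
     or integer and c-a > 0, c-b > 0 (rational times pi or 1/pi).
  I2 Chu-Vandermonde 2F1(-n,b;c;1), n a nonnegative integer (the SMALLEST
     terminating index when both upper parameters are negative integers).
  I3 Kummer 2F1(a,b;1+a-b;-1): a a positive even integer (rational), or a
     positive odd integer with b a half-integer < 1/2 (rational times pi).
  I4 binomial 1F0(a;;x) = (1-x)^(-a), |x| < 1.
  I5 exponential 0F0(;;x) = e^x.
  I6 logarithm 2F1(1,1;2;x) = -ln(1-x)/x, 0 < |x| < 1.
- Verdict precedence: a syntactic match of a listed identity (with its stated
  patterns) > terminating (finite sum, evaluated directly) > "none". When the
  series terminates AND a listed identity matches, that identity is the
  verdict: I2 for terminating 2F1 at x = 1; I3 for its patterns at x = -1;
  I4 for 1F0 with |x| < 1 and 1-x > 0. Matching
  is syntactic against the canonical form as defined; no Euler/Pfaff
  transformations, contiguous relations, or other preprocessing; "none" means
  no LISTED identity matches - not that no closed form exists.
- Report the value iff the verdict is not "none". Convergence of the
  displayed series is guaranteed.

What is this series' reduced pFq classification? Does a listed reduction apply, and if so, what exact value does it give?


This is -\frac{7}{8} * 2F1(-\frac{11}{2}, 5; \frac{23}{2}; -1) in reduced canonical form. Verdict (x = -1): Kummer (I3) applies (x = -1; c = \frac{23}{2} equals 1+a-b for upper {-\frac{11}{2}, 5}: listed pattern). Sum: \left(-\frac{305540235}{134217728}\right) \cdot \pi.

The tell: x = -1 and the lower central binomial (C = -7/8, x = -1) hides (1/2)_k.
Adjacent-term ratio: r(k) = -1 * (k-\frac{11}{2}) (k+5) / [(k+\frac{23}{2}) (k+1)] ; factor over Q: parameters, x = -1, and C = -\frac{7}{8}.


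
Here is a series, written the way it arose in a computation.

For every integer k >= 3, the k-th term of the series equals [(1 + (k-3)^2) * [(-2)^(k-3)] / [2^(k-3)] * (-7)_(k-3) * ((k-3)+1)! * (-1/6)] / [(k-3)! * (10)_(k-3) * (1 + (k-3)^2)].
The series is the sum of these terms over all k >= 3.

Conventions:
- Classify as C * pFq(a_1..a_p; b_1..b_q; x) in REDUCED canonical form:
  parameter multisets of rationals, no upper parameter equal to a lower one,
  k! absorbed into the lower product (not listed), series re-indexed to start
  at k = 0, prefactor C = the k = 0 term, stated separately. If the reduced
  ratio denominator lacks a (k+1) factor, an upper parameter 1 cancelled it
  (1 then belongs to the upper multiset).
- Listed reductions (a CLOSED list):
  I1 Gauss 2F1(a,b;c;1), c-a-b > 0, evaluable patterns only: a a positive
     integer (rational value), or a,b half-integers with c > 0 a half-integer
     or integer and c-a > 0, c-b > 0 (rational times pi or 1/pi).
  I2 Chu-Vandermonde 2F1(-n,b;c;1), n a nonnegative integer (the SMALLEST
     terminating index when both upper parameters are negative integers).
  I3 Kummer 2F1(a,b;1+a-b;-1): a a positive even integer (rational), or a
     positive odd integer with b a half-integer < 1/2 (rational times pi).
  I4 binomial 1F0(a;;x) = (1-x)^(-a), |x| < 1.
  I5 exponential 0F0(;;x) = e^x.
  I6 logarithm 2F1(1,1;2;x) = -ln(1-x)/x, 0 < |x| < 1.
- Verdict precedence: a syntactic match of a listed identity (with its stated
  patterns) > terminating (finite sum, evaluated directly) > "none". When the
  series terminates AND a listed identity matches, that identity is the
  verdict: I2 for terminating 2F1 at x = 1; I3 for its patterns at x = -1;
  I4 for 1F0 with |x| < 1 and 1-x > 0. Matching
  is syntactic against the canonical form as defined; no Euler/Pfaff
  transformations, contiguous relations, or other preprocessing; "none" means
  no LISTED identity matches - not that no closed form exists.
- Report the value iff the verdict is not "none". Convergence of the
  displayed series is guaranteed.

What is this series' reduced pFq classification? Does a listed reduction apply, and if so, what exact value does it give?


At argument -1: a 2F1 with upper {-7, 2}, lower {10}, scaled by C = -1/6. Verdict at x = -1: Kummer's theorem (I3) matches (x = -1; c = 10 equals 1+a-b for upper {-7, 2}: listed pattern). Exact value: -3/4.

Structural cue: with t_0 = -1/6, the factorial ratio (prefactor -1/6) (k+a-1)!/(a-1)! is a rising factorial (a)_k.
Consecutive-term ratio: r(k) = (-1) * (k-7) (k+2) / [(k+10) (k+1)] - rational in k. x = (-1); t_0 = -1/6; negate the roots.
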